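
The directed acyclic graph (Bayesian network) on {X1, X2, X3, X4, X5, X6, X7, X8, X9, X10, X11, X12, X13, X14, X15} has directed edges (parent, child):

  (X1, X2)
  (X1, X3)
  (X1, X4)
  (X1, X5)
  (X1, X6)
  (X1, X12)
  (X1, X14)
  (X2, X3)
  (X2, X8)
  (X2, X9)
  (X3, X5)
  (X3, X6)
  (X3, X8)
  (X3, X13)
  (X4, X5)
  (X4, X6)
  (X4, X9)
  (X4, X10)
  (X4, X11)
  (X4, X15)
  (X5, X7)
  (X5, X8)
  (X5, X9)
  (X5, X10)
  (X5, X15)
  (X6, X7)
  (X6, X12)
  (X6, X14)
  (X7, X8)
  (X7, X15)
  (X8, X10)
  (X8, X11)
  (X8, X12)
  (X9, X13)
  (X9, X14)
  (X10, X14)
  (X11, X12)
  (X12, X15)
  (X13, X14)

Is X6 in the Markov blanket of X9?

X6 is a co-parent of X9: both are parents of X14.
So X6 ∈ MB(X9).

Yes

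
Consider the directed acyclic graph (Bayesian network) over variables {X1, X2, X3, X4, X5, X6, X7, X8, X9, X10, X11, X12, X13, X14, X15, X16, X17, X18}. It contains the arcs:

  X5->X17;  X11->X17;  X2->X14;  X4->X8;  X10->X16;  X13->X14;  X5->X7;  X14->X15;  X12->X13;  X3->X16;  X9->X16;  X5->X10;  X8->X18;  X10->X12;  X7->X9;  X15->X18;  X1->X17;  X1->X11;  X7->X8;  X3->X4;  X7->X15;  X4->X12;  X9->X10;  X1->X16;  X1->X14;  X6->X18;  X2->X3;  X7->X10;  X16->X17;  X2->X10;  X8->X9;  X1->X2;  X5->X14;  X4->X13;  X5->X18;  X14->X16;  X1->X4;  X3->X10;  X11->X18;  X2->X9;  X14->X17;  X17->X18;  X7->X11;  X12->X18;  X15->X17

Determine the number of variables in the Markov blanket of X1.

By definition, MB(X1) is built from X1's parents, X1's children, and the co-parents of X1.
X1 has children X2, X4, X11, X14, X16, X17.
X1's parents: none.
Other parents of X1's children:
  X2: —
  X4: X3
  X11: X7
  X14: X2, X5, X13
  X16: X3, X9, X10, X14
  X17: X5, X11, X14, X15, X16
MB(X1) = {X2, X3, X4, X5, X7, X9, X10, X11, X13, X14, X15, X16, X17}, which has 13 nodes.

13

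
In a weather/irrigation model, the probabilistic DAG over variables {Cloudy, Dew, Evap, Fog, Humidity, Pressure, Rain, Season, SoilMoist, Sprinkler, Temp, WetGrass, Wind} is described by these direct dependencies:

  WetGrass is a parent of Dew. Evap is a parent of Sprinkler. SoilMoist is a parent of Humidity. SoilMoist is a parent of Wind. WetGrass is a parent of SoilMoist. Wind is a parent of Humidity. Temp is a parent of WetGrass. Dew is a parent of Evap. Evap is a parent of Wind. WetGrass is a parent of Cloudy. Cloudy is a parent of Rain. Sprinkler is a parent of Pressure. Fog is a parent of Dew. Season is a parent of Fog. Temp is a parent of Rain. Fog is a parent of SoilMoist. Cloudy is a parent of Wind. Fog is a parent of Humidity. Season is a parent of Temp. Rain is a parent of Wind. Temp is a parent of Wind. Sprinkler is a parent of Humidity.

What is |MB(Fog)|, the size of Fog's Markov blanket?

Parents of Fog: Season.
Fog has children Dew, Humidity, SoilMoist.
For each child, the remaining parents (spouses of Fog):
  SoilMoist's other parent is WetGrass.
  parents(Dew) \ {Fog} = {WetGrass}.
  Humidity also has parents SoilMoist, Sprinkler, Wind.
MB(Fog) = {Dew, Humidity, Season, SoilMoist, Sprinkler, WetGrass, Wind}, which has 7 nodes.

7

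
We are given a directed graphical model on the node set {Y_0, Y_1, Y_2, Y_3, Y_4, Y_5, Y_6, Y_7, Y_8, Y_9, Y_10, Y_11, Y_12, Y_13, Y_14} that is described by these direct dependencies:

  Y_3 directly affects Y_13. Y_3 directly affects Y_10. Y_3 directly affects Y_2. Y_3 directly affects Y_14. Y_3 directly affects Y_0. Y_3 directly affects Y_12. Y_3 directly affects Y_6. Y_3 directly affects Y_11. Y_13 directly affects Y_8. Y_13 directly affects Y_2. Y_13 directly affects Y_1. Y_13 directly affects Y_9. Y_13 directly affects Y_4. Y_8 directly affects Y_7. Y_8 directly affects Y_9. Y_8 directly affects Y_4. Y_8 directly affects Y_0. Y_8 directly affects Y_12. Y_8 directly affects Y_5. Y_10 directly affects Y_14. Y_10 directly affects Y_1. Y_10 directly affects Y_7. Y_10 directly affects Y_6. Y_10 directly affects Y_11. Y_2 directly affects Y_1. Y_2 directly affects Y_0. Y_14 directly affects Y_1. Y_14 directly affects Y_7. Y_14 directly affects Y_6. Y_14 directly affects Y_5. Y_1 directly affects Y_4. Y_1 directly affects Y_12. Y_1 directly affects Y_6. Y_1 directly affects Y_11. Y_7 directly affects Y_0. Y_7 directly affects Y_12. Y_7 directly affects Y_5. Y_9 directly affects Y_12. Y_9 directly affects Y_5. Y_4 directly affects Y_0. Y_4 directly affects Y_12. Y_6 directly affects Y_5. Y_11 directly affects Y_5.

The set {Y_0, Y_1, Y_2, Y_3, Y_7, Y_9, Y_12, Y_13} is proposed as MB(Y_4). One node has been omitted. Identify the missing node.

Y_8

Recall MB(v) = parents ∪ children ∪ spouses, where spouses are the other parents of v's children.
Y_4 has children Y_0, Y_12.
Y_4's parents: Y_1, Y_8, Y_13.
Parents of each child, excluding Y_4:
  Y_0: Y_2, Y_3, Y_7, Y_8
  Y_12: Y_1, Y_3, Y_7, Y_8, Y_9
MB(Y_4) = {Y_0, Y_1, Y_2, Y_3, Y_7, Y_8, Y_9, Y_12, Y_13}.
Comparing with the claimed set, Y_8 is missing.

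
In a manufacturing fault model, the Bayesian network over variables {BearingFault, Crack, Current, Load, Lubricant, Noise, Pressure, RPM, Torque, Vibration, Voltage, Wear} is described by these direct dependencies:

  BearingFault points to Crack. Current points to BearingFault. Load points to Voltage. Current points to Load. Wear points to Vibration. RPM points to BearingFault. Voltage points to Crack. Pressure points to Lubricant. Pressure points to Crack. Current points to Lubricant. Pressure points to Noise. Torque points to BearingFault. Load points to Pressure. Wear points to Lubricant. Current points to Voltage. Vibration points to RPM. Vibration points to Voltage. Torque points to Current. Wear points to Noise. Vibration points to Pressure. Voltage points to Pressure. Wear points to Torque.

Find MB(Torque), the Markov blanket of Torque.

By definition, MB(Torque) is built from Torque's parents, Torque's children, and the co-parents of Torque.
Parents of Torque: Wear.
Torque's children: BearingFault, Current.
Parents of each child, excluding Torque:
  Current has no other parent.
  BearingFault also has parents Current, RPM.
MB(Torque) = {BearingFault, Current, RPM, Wear}.

{BearingFault, Current, RPM, Wear}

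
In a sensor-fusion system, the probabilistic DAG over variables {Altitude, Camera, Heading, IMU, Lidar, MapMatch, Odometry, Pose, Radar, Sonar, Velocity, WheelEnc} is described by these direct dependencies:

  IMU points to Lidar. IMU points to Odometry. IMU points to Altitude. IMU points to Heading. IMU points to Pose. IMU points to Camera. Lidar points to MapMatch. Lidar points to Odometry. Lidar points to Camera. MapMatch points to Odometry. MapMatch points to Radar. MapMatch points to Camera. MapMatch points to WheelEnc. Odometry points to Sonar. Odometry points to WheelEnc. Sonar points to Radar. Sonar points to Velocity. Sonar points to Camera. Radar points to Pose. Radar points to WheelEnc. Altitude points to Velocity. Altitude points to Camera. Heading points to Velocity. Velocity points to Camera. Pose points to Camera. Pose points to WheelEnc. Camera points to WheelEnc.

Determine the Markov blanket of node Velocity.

A node's Markov blanket = Pa ∪ Ch ∪ (parents of Ch other than the node itself).
Pa(Velocity) = {Altitude, Heading, Sonar}.
Children of Velocity: Camera.
For each child, the remaining parents (spouses of Velocity):
  Camera: Altitude, IMU, Lidar, MapMatch, Pose, Sonar
Taking the union gives {Altitude, Camera, Heading, IMU, Lidar, MapMatch, Pose, Sonar}.

{Altitude, Camera, Heading, IMU, Lidar, MapMatch, Pose, Sonar}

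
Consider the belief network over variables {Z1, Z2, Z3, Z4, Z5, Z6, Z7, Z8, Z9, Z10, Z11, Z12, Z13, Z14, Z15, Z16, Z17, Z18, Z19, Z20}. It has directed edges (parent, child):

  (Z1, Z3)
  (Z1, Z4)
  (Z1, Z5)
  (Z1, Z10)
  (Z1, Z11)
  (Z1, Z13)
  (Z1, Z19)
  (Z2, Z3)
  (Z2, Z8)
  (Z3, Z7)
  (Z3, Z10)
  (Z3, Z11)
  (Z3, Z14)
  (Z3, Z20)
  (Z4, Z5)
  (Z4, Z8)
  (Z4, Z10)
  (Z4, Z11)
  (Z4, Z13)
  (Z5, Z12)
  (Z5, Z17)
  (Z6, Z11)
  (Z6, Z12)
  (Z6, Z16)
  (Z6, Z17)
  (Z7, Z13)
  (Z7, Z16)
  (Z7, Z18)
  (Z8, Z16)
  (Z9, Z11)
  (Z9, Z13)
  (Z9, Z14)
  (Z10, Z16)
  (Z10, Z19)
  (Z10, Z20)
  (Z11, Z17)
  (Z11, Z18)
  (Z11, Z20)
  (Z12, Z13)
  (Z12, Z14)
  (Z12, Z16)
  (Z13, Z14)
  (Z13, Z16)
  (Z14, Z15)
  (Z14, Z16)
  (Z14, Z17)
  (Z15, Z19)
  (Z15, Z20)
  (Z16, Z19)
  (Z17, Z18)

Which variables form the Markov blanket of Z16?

The Markov blanket of a node is its parents, its children, and the other parents of its children.
Parents of Z16: Z6, Z7, Z8, Z10, Z12, Z13, Z14.
Children of Z16: Z19.
Co-parents of Z16 (other parents of its children):
  Z19's other parents are Z1, Z10, Z15.
Union: {Z6, Z7, Z8, Z10, Z12, Z13, Z14} ∪ {Z19} ∪ {Z1, Z10, Z15} = {Z1, Z6, Z7, Z8, Z10, Z12, Z13, Z14, Z15, Z19}.

{Z1, Z6, Z7, Z8, Z10, Z12, Z13, Z14, Z15, Z19}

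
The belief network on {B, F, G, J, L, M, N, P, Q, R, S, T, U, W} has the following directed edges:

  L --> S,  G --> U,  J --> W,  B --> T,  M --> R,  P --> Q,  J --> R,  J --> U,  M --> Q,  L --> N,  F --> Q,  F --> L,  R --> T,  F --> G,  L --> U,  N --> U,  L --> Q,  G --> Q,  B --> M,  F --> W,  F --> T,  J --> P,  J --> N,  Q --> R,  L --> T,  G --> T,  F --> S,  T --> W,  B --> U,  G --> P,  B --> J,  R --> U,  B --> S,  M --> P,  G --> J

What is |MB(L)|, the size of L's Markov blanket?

12

Recall MB(v) = parents ∪ children ∪ spouses, where spouses are the other parents of v's children.
Ch(L) = {N, Q, S, T, U}.
Pa(L) = {F}.
Co-parents of L (other parents of its children):
  parents(N) \ {L} = {J}.
  parents(Q) \ {L} = {F, G, M, P}.
  parents(S) \ {L} = {B, F}.
  parents(T) \ {L} = {B, F, G, R}.
  U's other parents are B, G, J, N, R.
MB(L) = {B, F, G, J, M, N, P, Q, R, S, T, U}, which has 12 nodes.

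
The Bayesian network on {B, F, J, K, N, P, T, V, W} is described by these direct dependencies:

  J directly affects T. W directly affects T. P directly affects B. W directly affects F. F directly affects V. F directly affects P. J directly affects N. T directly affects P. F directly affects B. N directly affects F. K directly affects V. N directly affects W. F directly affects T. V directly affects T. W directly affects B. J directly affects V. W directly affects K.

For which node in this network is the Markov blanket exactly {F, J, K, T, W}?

The target node must have every member of {F, J, K, T, W} as a parent, child, or co-parent, and no others.
Parents of V: F, J, K; children: T; co-parents: F, J, W.
These exactly cover the given set, so the node is V.

V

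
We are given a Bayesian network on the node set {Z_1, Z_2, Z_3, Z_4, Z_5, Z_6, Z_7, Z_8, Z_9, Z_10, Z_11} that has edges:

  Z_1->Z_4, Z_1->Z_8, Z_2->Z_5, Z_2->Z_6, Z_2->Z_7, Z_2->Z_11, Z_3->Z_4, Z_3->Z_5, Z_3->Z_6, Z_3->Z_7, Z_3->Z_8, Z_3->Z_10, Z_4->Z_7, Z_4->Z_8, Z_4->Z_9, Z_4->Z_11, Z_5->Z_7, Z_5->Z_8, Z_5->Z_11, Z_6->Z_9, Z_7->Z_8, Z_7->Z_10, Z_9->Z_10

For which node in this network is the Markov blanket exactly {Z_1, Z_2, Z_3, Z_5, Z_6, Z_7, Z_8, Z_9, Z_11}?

The target node must have every member of {Z_1, Z_2, Z_3, Z_5, Z_6, Z_7, Z_8, Z_9, Z_11} as a parent, child, or co-parent, and no others.
Parents of Z_4: Z_1, Z_3; children: Z_7, Z_8, Z_9, Z_11; co-parents: Z_1, Z_2, Z_3, Z_5, Z_6, Z_7.
These exactly cover the given set, so the node is Z_4.

Z_4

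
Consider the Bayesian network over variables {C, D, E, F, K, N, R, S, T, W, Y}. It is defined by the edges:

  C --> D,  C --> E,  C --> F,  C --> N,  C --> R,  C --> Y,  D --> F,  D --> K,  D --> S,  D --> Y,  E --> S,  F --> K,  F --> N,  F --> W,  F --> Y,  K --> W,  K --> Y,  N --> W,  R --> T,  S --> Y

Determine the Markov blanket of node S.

{C, D, E, F, K, Y}

S has parents D, E.
S has child Y.
Parents of each child, excluding S:
  parents(Y) \ {S} = {C, D, F, K}.
Union: {D, E} ∪ {Y} ∪ {C, D, F, K} = {C, D, E, F, K, Y}.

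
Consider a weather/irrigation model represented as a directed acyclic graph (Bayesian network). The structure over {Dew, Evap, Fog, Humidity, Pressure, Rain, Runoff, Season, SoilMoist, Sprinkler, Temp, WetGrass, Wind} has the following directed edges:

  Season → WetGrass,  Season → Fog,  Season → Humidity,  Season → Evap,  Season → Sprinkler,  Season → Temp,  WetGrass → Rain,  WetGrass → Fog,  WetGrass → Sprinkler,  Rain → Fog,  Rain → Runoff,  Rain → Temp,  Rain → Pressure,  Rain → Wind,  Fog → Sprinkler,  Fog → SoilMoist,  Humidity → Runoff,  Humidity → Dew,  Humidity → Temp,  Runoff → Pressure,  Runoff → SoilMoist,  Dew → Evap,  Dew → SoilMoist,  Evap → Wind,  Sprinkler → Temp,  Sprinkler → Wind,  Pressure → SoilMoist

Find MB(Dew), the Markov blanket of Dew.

{Evap, Fog, Humidity, Pressure, Runoff, Season, SoilMoist}

Ch(Dew) = {Evap, SoilMoist}.
Parents of Dew: Humidity.
For each child, the remaining parents (spouses of Dew):
  Evap's other parent is Season.
  SoilMoist also has parents Fog, Pressure, Runoff.
Union: {Humidity} ∪ {Evap, SoilMoist} ∪ {Fog, Pressure, Runoff, Season} = {Evap, Fog, Humidity, Pressure, Runoff, Season, SoilMoist}.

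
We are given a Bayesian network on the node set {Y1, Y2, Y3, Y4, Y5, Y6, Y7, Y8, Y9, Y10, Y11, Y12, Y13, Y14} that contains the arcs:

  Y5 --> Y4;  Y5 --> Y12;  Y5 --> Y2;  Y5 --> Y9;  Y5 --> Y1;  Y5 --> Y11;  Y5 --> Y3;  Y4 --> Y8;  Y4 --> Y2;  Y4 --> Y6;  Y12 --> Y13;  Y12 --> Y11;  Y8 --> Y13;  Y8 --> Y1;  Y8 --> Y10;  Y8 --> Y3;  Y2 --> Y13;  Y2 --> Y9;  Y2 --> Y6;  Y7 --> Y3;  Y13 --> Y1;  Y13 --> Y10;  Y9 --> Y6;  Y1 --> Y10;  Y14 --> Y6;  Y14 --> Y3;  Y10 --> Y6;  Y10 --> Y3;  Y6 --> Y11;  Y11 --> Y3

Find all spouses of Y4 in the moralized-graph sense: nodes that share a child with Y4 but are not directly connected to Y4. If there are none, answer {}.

Children of Y4: Y2, Y6, Y8.
  Y8 has no other parent.
  Y2 also has parent Y5.
  parents(Y6) \ {Y4} = {Y2, Y9, Y10, Y14}.
Excluding nodes already adjacent to Y4 (Y2, Y5, Y6, Y8), the co-parent-only contribution is {Y9, Y10, Y14}.

{Y9, Y10, Y14}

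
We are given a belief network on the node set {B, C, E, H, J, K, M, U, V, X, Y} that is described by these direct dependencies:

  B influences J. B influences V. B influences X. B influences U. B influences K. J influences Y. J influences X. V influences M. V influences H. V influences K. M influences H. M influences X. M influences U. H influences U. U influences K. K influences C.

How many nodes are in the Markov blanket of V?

V's parents: B.
V has children H, K, M.
Co-parents of V (other parents of its children):
  M: —
  H: M
  K: B, U
MB(V) = {B, H, K, M, U}, which has 5 nodes.

5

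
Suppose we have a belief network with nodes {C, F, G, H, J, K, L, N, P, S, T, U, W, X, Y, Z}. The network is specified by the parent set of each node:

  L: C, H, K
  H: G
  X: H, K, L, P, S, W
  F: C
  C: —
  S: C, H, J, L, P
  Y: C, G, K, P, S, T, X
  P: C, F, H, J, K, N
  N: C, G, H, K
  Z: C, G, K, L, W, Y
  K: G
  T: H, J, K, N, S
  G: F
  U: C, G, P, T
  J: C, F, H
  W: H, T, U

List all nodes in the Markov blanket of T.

{C, G, H, J, K, N, P, S, U, W, X, Y}

T's children: U, W, Y.
T has parents H, J, K, N, S.
Other parents of T's children:
  parents(U) \ {T} = {C, G, P}.
  W's other parents are H, U.
  Y's other parents are C, G, K, P, S, X.
Union: {H, J, K, N, S} ∪ {U, W, Y} ∪ {C, G, H, K, P, S, U, X} = {C, G, H, J, K, N, P, S, U, W, X, Y}.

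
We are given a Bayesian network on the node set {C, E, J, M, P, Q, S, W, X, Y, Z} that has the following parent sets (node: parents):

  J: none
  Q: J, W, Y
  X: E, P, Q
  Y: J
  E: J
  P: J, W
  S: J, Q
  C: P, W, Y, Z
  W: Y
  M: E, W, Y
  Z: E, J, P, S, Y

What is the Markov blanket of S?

A node's Markov blanket = Pa ∪ Ch ∪ (parents of Ch other than the node itself).
Parents of S: J, Q.
S has child Z.
Parents of each child, excluding S:
  Z also has parents E, J, P, Y.
Taking the union gives {E, J, P, Q, Y, Z}.

{E, J, P, Q, Y, Z}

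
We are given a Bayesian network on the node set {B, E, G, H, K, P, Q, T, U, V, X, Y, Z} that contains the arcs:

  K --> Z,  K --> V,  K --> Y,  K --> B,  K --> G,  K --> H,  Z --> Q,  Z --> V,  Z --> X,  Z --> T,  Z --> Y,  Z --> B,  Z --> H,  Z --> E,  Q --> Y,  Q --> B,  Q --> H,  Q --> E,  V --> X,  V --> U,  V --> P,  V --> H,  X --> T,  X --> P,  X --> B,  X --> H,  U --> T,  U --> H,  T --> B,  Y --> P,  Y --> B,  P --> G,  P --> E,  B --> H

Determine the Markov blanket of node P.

{E, G, K, Q, V, X, Y, Z}

A node's Markov blanket = Pa ∪ Ch ∪ (parents of Ch other than the node itself).
Children of P: E, G.
Pa(P) = {V, X, Y}.
Other parents of P's children:
  G also has parent K.
  E's other parents are Q, Z.
Taking the union gives {E, G, K, Q, V, X, Y, Z}.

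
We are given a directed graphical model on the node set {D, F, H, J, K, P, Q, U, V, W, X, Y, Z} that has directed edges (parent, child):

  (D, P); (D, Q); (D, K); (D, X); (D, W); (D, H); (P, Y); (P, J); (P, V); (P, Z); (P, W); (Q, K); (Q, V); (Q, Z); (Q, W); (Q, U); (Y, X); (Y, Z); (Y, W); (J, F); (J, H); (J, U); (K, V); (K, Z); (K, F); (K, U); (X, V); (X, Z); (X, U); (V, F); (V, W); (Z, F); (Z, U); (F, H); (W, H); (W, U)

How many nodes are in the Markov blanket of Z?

A node's Markov blanket = Pa ∪ Ch ∪ (parents of Ch other than the node itself).
Z's parents: K, P, Q, X, Y.
Z's children: F, U.
Co-parents of Z (other parents of its children):
  parents(F) \ {Z} = {J, K, V}.
  U's other parents are J, K, Q, W, X.
MB(Z) = {F, J, K, P, Q, U, V, W, X, Y}, which has 10 nodes.

10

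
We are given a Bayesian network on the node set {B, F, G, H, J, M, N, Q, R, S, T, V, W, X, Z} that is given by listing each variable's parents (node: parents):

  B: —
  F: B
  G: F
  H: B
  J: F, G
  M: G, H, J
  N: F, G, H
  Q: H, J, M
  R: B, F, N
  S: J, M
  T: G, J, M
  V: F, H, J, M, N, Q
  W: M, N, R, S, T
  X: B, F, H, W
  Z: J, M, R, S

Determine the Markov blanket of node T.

The Markov blanket of a node is its parents, its children, and the other parents of its children.
T has parents G, J, M.
Ch(T) = {W}.
For each child, the remaining parents (spouses of T):
  W: M, N, R, S
So the Markov blanket of T is {G, J, M, N, R, S, W}.

{G, J, M, N, R, S, W}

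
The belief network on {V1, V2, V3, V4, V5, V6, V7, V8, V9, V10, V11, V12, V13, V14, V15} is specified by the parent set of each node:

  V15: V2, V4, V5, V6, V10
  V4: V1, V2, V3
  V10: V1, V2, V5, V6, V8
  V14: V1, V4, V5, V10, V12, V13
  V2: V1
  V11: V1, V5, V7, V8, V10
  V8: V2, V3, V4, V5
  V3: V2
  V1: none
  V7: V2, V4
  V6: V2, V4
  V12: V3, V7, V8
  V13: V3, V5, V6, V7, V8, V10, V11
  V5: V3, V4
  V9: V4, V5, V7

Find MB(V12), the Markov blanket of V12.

{V1, V3, V4, V5, V7, V8, V10, V13, V14}

By definition, MB(V12) is built from V12's parents, V12's children, and the co-parents of V12.
Parents of V12: V3, V7, V8.
Children of V12: V14.
Other parents of V12's children:
  V14 also has parents V1, V4, V5, V10, V13.
MB(V12) = {V1, V3, V4, V5, V7, V8, V10, V13, V14}.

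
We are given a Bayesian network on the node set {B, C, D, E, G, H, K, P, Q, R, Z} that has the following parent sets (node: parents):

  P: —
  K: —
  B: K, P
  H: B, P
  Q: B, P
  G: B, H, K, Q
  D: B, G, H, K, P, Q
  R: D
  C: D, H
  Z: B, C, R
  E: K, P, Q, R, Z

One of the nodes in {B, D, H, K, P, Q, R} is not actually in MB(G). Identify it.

Pa(G) = {B, H, K, Q}.
Ch(G) = {D}.
Parents of each child, excluding G:
  D: B, H, K, P, Q
MB(G) = {B, D, H, K, P, Q}.
R is neither a parent, child, nor co-parent of G, so it does not belong.

R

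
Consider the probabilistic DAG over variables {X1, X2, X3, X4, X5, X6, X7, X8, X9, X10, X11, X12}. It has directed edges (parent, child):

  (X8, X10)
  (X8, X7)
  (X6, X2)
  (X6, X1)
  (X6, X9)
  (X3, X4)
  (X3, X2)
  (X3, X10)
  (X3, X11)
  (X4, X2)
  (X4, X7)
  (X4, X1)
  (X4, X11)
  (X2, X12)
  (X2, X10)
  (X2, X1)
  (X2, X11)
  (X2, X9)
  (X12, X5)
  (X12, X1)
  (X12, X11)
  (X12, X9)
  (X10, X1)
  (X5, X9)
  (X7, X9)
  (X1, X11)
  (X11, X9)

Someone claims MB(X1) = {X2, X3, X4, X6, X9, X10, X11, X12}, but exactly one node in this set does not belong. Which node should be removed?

X9

The Markov blanket of a node is its parents, its children, and the other parents of its children.
Pa(X1) = {X2, X4, X6, X10, X12}.
Children of X1: X11.
For each child, the remaining parents (spouses of X1):
  parents(X11) \ {X1} = {X2, X3, X4, X12}.
MB(X1) = {X2, X3, X4, X6, X10, X11, X12}.
X9 is neither a parent, child, nor co-parent of X1, so it does not belong.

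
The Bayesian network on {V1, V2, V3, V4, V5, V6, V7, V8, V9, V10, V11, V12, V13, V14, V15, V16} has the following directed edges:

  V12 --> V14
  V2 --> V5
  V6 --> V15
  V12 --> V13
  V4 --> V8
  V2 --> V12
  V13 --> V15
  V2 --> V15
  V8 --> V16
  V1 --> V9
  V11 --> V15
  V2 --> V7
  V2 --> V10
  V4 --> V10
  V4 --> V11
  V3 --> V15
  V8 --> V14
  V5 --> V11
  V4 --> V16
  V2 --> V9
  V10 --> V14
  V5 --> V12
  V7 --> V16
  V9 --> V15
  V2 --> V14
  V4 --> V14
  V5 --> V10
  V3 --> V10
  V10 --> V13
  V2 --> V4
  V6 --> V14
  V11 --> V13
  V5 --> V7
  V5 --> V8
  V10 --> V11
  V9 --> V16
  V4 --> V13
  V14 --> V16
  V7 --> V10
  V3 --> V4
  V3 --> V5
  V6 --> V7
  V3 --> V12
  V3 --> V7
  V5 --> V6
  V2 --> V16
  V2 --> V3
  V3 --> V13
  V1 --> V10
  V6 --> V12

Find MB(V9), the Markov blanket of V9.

Parents of V9: V1, V2.
Children of V9: V15, V16.
Parents of each child, excluding V9:
  V15: V2, V3, V6, V11, V13
  V16: V2, V4, V7, V8, V14
MB(V9) = {V1, V2, V3, V4, V6, V7, V8, V11, V13, V14, V15, V16}.

{V1, V2, V3, V4, V6, V7, V8, V11, V13, V14, V15, V16}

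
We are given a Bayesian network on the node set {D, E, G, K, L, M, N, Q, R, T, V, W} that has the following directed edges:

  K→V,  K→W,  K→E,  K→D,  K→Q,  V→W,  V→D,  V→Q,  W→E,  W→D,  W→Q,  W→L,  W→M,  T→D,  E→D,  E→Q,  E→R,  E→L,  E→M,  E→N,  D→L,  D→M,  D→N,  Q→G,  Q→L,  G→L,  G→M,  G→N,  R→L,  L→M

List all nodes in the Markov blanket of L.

L has parents D, E, G, Q, R, W.
L has child M.
Other parents of L's children:
  parents(M) \ {L} = {D, E, G, W}.
Taking the union gives {D, E, G, M, Q, R, W}.

{D, E, G, M, Q, R, W}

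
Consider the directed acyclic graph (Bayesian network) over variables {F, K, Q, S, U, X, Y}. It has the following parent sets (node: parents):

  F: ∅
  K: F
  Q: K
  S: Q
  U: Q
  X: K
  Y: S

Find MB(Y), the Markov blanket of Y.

{S}

A node's Markov blanket = Pa ∪ Ch ∪ (parents of Ch other than the node itself).
Ch(Y) = {}.
Parents of Y: S.
With no children, Y has no spouses; the co-parent set is empty.
Union: {S} ∪ {} ∪ {} = {S}.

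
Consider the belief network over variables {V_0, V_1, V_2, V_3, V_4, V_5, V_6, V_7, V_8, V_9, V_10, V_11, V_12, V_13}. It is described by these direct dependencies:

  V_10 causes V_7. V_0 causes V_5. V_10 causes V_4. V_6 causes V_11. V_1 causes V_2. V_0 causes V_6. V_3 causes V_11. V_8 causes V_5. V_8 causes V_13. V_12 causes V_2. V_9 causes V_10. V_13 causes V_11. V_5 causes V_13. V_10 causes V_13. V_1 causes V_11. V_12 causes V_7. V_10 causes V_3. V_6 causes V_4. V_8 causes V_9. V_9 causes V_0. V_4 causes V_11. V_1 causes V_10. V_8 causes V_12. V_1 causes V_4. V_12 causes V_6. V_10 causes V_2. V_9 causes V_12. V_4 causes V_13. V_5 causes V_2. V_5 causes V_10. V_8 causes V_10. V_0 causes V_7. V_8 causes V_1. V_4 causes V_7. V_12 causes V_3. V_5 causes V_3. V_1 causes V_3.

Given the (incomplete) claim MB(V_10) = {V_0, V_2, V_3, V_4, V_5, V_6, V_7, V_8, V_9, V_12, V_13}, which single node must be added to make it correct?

V_1

Pa(V_10) = {V_1, V_5, V_8, V_9}.
Children of V_10: V_2, V_3, V_4, V_7, V_13.
For each child, the remaining parents (spouses of V_10):
  V_3: V_1, V_5, V_12
  V_2: V_1, V_5, V_12
  V_4: V_1, V_6
  V_13: V_4, V_5, V_8
  V_7: V_0, V_4, V_12
MB(V_10) = {V_0, V_1, V_2, V_3, V_4, V_5, V_6, V_7, V_8, V_9, V_12, V_13}.
Comparing with the claimed set, V_1 is missing.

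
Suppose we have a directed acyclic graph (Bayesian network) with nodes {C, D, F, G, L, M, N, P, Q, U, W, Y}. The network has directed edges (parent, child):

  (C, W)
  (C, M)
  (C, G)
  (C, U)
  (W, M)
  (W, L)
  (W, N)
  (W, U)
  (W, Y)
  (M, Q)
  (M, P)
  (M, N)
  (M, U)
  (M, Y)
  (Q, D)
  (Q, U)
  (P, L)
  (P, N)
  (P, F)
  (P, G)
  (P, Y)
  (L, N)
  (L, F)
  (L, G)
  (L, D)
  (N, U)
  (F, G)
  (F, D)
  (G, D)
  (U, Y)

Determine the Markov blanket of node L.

{C, D, F, G, M, N, P, Q, W}

Children of L: D, F, G, N.
Pa(L) = {P, W}.
Other parents of L's children:
  parents(N) \ {L} = {M, P, W}.
  parents(F) \ {L} = {P}.
  G also has parents C, F, P.
  parents(D) \ {L} = {F, G, Q}.
MB(L) = {C, D, F, G, M, N, P, Q, W}.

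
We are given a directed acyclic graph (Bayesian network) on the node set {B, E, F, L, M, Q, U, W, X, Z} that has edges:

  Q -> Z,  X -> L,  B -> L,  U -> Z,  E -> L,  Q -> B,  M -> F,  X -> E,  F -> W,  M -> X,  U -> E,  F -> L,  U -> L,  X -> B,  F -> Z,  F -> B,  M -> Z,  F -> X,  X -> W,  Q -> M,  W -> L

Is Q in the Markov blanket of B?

Yes

Q is a parent of B.
So Q ∈ MB(B).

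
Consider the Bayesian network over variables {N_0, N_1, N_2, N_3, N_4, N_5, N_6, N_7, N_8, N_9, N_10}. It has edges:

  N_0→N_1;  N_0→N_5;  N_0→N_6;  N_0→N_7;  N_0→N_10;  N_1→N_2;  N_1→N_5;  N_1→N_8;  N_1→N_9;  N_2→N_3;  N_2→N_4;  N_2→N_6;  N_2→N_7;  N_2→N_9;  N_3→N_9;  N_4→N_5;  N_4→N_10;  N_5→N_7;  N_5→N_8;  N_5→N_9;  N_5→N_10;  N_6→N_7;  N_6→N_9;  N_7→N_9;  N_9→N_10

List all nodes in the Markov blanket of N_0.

A node's Markov blanket = Pa ∪ Ch ∪ (parents of Ch other than the node itself).
N_0's children: N_1, N_5, N_6, N_7, N_10.
N_0's parents: none.
For each child, the remaining parents (spouses of N_0):
  N_1 has no other parent.
  parents(N_5) \ {N_0} = {N_1, N_4}.
  N_6 also has parent N_2.
  parents(N_7) \ {N_0} = {N_2, N_5, N_6}.
  N_10 also has parents N_4, N_5, N_9.
Taking the union gives {N_1, N_2, N_4, N_5, N_6, N_7, N_9, N_10}.

{N_1, N_2, N_4, N_5, N_6, N_7, N_9, N_10}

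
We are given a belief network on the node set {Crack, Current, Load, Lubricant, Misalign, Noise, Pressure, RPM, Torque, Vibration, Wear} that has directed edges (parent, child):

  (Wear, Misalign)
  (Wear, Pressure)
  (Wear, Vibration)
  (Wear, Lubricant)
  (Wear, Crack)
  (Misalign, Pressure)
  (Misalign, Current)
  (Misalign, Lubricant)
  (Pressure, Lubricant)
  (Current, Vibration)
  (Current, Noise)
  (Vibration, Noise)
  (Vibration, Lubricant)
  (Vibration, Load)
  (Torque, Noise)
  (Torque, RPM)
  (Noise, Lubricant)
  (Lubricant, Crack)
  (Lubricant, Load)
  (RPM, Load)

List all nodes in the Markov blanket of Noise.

{Current, Lubricant, Misalign, Pressure, Torque, Vibration, Wear}

Noise has parents Current, Torque, Vibration.
Ch(Noise) = {Lubricant}.
Co-parents of Noise (other parents of its children):
  Lubricant: Misalign, Pressure, Vibration, Wear
So the Markov blanket of Noise is {Current, Lubricant, Misalign, Pressure, Torque, Vibration, Wear}.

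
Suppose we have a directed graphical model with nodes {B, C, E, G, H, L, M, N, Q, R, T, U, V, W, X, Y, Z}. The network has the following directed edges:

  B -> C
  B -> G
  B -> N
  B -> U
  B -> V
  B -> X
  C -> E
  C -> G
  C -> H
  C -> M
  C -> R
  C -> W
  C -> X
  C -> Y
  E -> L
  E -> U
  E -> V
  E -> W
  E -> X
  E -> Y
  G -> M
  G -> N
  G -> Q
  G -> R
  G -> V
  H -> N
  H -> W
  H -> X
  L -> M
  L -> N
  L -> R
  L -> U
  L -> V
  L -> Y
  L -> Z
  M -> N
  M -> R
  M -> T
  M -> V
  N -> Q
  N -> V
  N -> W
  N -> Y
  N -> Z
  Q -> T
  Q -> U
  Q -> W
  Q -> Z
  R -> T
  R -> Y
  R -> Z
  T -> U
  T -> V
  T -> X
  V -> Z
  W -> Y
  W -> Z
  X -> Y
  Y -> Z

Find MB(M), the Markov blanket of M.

Recall MB(v) = parents ∪ children ∪ spouses, where spouses are the other parents of v's children.
M's parents: C, G, L.
Ch(M) = {N, R, T, V}.
Parents of each child, excluding M:
  N: B, G, H, L
  R: C, G, L
  T: Q, R
  V: B, E, G, L, N, T
So the Markov blanket of M is {B, C, E, G, H, L, N, Q, R, T, V}.

{B, C, E, G, H, L, N, Q, R, T, V}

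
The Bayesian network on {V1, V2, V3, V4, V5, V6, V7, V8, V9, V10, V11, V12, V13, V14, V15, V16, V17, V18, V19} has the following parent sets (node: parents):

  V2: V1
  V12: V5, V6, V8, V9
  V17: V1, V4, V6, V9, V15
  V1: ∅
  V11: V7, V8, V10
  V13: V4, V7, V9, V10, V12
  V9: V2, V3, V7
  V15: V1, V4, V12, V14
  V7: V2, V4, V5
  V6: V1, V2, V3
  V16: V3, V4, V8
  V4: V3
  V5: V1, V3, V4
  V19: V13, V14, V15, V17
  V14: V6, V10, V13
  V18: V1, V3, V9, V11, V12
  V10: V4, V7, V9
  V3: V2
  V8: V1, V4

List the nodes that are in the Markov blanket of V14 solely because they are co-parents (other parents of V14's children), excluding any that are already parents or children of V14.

{V1, V4, V12, V17}

Children of V14: V15, V19.
  V15's other parents are V1, V4, V12.
  parents(V19) \ {V14} = {V13, V15, V17}.
Excluding nodes already adjacent to V14 (V6, V10, V13, V15, V19), the co-parent-only contribution is {V1, V4, V12, V17}.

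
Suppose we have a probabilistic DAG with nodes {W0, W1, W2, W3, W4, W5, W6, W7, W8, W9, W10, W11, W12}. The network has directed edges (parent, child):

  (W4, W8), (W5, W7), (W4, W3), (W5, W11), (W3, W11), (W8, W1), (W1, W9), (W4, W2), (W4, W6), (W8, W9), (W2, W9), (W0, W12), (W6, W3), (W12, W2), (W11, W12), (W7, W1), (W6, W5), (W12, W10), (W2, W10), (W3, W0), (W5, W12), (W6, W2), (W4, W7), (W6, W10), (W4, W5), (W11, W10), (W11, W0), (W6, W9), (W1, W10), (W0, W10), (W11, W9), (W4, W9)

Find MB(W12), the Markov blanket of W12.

Recall MB(v) = parents ∪ children ∪ spouses, where spouses are the other parents of v's children.
W12's children: W2, W10.
Pa(W12) = {W0, W5, W11}.
Other parents of W12's children:
  parents(W2) \ {W12} = {W4, W6}.
  W10's other parents are W0, W1, W2, W6, W11.
So the Markov blanket of W12 is {W0, W1, W2, W4, W5, W6, W10, W11}.

{W0, W1, W2, W4, W5, W6, W10, W11}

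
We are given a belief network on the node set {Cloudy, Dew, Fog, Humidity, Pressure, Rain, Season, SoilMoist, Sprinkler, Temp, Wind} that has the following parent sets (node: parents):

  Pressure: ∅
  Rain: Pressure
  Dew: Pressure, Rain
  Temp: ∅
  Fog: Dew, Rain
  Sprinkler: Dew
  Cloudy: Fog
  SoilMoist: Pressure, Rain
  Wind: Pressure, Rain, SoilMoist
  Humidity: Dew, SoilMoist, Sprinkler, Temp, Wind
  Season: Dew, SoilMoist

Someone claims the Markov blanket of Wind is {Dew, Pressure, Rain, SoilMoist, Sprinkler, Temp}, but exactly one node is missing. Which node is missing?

Humidity

Pa(Wind) = {Pressure, Rain, SoilMoist}.
Wind has child Humidity.
Co-parents of Wind (other parents of its children):
  Humidity: Dew, SoilMoist, Sprinkler, Temp
MB(Wind) = {Dew, Humidity, Pressure, Rain, SoilMoist, Sprinkler, Temp}.
Comparing with the claimed set, Humidity is missing.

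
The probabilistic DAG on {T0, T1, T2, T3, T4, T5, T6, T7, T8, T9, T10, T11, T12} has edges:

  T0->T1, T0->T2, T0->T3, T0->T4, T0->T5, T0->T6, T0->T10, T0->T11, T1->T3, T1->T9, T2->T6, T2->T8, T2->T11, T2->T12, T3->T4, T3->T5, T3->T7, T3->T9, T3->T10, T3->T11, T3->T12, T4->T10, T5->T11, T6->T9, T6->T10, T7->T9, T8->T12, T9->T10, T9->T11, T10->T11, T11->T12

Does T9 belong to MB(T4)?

T9 is a co-parent of T4: both are parents of T10.
So T9 ∈ MB(T4).

Yes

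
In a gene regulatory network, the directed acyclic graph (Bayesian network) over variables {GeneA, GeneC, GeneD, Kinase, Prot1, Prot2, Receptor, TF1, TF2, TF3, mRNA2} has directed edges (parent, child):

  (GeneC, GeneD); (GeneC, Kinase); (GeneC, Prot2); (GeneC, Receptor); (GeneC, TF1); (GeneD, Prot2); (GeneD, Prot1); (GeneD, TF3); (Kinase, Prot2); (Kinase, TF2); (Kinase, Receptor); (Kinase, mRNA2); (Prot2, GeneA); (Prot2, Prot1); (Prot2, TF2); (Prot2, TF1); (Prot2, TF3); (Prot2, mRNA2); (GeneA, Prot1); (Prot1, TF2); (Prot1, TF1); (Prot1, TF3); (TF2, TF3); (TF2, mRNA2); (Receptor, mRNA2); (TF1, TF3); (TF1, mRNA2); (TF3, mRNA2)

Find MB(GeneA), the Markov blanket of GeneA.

GeneA has child Prot1.
GeneA has parent Prot2.
Co-parents of GeneA (other parents of its children):
  Prot1 also has parents GeneD, Prot2.
Taking the union gives {GeneD, Prot1, Prot2}.

{GeneD, Prot1, Prot2}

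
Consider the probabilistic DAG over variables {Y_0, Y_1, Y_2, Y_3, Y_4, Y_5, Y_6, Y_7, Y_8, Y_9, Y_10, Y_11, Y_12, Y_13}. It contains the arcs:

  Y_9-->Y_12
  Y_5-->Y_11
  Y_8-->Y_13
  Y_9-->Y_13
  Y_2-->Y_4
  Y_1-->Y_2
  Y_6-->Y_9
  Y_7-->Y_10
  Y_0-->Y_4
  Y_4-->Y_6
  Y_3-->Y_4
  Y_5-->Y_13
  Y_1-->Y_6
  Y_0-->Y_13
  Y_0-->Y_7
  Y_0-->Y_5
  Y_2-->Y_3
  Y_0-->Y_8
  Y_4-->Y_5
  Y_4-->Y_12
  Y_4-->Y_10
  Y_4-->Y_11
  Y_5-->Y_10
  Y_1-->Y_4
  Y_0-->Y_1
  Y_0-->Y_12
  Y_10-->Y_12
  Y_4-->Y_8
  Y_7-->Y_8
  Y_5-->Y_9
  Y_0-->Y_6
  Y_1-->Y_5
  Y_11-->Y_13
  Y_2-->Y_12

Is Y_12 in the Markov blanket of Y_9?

Y_12 is a child of Y_9.
So Y_12 ∈ MB(Y_9).

Yes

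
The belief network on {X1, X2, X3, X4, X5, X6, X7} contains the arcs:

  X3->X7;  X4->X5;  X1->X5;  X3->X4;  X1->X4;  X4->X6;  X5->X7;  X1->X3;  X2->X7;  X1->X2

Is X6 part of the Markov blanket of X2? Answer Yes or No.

No

A node's Markov blanket = Pa ∪ Ch ∪ (parents of Ch other than the node itself).
Parents of X2: X1.
X2 has child X7.
Co-parents of X2 (other parents of its children):
  X7 also has parents X3, X5.
MB(X2) = {X1, X3, X5, X7}; X6 is not in this set.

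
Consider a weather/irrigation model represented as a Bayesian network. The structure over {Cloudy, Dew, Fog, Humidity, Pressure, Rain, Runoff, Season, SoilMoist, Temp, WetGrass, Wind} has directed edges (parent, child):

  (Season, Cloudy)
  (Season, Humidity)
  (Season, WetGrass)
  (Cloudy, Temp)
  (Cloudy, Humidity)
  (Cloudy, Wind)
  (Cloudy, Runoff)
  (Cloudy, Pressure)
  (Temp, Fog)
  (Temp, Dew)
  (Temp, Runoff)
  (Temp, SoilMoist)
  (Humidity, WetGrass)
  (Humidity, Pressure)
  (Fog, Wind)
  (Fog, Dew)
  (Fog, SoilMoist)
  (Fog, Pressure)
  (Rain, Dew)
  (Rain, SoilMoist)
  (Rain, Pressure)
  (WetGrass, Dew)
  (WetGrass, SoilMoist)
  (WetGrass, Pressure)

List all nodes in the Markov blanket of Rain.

Rain's children: Dew, Pressure, SoilMoist.
Parents of Rain: none.
For each child, the remaining parents (spouses of Rain):
  Dew also has parents Fog, Temp, WetGrass.
  SoilMoist also has parents Fog, Temp, WetGrass.
  Pressure also has parents Cloudy, Fog, Humidity, WetGrass.
Union: {} ∪ {Dew, Pressure, SoilMoist} ∪ {Cloudy, Fog, Humidity, Temp, WetGrass} = {Cloudy, Dew, Fog, Humidity, Pressure, SoilMoist, Temp, WetGrass}.

{Cloudy, Dew, Fog, Humidity, Pressure, SoilMoist, Temp, WetGrass}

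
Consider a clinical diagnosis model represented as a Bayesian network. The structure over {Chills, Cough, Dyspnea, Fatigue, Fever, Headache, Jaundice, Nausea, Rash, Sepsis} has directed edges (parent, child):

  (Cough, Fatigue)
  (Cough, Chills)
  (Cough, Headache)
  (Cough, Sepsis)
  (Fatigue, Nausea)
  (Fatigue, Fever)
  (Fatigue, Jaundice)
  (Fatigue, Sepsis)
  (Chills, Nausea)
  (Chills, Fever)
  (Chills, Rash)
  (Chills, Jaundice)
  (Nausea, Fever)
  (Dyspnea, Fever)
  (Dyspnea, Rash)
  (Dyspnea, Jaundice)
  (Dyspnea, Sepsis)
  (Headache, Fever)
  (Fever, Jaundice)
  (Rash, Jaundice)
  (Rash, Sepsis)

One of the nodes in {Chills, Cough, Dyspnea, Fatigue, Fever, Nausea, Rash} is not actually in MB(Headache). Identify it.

Rash

Headache's parents: Cough.
Children of Headache: Fever.
Co-parents of Headache (other parents of its children):
  Fever: Chills, Dyspnea, Fatigue, Nausea
MB(Headache) = {Chills, Cough, Dyspnea, Fatigue, Fever, Nausea}.
Rash is neither a parent, child, nor co-parent of Headache, so it does not belong.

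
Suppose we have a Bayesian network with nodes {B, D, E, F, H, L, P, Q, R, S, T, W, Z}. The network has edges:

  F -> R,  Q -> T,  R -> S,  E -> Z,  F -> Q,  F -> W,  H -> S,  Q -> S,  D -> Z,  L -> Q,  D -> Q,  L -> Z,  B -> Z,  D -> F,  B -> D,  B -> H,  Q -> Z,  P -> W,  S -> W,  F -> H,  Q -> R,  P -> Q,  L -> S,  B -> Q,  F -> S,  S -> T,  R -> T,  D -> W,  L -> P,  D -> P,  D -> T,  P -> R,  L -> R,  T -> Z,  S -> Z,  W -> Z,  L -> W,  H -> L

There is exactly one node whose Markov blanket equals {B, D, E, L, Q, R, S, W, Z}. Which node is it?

T

The target node must have every member of {B, D, E, L, Q, R, S, W, Z} as a parent, child, or co-parent, and no others.
Parents of T: D, Q, R, S; children: Z; co-parents: B, D, E, L, Q, S, W.
These exactly cover the given set, so the node is T.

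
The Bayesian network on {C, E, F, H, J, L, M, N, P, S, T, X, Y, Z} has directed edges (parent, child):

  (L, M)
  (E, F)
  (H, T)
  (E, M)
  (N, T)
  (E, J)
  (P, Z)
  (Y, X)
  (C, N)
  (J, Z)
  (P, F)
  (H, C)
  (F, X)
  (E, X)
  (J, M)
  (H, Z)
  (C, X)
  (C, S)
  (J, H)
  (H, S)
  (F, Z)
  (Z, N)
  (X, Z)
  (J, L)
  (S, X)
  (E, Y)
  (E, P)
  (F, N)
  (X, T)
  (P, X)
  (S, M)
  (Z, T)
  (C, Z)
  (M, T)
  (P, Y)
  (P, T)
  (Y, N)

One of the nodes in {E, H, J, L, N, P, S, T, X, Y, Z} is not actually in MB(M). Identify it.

Recall MB(v) = parents ∪ children ∪ spouses, where spouses are the other parents of v's children.
M has child T.
M has parents E, J, L, S.
Parents of each child, excluding M:
  T's other parents are H, N, P, X, Z.
MB(M) = {E, H, J, L, N, P, S, T, X, Z}.
Y is neither a parent, child, nor co-parent of M, so it does not belong.

Y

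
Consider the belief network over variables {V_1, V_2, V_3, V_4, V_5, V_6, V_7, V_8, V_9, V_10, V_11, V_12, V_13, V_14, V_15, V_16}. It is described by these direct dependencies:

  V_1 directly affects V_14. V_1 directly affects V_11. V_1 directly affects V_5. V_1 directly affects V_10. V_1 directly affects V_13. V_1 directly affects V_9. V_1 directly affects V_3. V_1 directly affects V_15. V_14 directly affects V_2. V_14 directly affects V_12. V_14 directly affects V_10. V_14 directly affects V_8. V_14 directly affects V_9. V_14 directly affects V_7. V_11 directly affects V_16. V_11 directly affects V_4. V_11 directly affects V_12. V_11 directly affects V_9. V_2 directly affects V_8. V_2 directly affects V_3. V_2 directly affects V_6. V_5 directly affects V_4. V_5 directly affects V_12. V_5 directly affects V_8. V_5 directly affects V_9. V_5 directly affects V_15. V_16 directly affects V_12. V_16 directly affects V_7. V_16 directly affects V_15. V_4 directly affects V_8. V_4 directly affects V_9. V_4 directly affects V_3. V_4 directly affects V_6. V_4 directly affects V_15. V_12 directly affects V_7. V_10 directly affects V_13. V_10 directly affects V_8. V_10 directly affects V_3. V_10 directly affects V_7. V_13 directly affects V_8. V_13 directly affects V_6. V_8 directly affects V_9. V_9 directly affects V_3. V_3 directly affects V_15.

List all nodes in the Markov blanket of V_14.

{V_1, V_2, V_4, V_5, V_7, V_8, V_9, V_10, V_11, V_12, V_13, V_16}

Children of V_14: V_2, V_7, V_8, V_9, V_10, V_12.
Pa(V_14) = {V_1}.
Parents of each child, excluding V_14:
  V_2: —
  V_12: V_5, V_11, V_16
  V_10: V_1
  V_8: V_2, V_4, V_5, V_10, V_13
  V_9: V_1, V_4, V_5, V_8, V_11
  V_7: V_10, V_12, V_16
Taking the union gives {V_1, V_2, V_4, V_5, V_7, V_8, V_9, V_10, V_11, V_12, V_13, V_16}.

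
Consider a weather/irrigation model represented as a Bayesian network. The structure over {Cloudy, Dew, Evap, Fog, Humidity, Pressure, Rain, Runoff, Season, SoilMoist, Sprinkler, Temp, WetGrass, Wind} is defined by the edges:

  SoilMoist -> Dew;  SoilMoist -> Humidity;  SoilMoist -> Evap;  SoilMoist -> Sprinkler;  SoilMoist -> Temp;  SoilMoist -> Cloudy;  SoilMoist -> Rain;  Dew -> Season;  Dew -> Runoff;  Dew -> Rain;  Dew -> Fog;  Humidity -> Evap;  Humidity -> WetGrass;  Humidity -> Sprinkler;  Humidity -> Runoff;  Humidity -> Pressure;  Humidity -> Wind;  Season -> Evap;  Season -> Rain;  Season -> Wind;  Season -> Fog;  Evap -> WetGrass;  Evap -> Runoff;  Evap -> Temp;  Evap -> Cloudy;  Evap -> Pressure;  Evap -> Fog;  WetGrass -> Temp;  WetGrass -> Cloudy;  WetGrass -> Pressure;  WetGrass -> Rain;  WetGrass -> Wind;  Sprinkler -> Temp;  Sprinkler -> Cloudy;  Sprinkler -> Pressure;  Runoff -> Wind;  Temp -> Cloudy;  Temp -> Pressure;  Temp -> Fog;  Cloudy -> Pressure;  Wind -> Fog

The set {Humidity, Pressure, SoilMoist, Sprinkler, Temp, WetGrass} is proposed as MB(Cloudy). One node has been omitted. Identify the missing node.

Evap

Recall MB(v) = parents ∪ children ∪ spouses, where spouses are the other parents of v's children.
Cloudy has parents Evap, SoilMoist, Sprinkler, Temp, WetGrass.
Ch(Cloudy) = {Pressure}.
Parents of each child, excluding Cloudy:
  Pressure: Evap, Humidity, Sprinkler, Temp, WetGrass
MB(Cloudy) = {Evap, Humidity, Pressure, SoilMoist, Sprinkler, Temp, WetGrass}.
Comparing with the claimed set, Evap is missing.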